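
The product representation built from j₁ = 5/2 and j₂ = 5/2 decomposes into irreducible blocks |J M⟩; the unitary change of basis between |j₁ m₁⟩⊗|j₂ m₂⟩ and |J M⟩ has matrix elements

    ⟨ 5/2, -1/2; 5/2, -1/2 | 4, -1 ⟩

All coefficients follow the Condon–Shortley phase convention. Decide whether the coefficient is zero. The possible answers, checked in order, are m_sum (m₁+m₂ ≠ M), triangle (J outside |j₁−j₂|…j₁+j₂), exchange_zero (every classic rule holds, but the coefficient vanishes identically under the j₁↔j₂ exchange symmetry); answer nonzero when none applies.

exchange_zero

m-sum: m₁+m₂ = -1/2+(-1/2) = -1, M = -1  ✓
triangle: |j₁−j₂| = 0 ≤ J = 4 ≤ j₁+j₂ = 5  ✓
exchange: j₁=j₂ and m₁=m₂, and (−1)^(j₁+j₂−J) = (−1)^1 = −1 forces ⟨j₁m₁;j₂m₂|JM⟩ = −⟨j₂m₂;j₁m₁|JM⟩ = −⟨j₁m₁;j₂m₂|JM⟩ ⇒ the coefficient vanishes identically
Racah sum check: Σ_k collapses to 0 ⇒ CG = 0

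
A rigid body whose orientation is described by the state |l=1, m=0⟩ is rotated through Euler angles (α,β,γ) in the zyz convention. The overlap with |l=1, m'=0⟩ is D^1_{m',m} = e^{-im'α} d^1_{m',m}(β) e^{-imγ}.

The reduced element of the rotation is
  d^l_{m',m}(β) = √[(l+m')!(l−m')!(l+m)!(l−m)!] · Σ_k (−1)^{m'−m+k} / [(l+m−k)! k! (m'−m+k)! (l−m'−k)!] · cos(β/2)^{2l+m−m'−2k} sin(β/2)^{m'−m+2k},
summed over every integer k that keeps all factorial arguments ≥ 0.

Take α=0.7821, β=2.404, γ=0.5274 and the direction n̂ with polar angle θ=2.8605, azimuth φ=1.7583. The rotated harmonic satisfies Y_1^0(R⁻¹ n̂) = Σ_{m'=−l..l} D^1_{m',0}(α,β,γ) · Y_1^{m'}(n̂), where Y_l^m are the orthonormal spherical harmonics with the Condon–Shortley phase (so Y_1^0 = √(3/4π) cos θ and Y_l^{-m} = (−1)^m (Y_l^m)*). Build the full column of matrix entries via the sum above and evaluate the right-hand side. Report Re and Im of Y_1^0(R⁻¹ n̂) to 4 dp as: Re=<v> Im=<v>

Re=0.3985 Im=0.0000

Need the full column D^1_{m',0} for m'=−1..1 at α=0.7821, β=2.4040, γ=0.5274.
cos(β/2)=0.360493, sin(β/2)=0.932762
d^1_{-1,0}: single k=1 term ⇒ +0.475535;  D = +0.337361+0.335143i
d^1_{0,0}: k∈[0..1] ⇒ +0.129955 -0.870045 = -0.740090;  D = -0.740090+0.000000i
d^1_{1,0}: single k=0 term ⇒ -0.475535;  D = -0.337361+0.335143i
Y_1^{m'}(θ=2.8605,φ=1.7583) and Σ D·Y over m':
  (+0.3374+0.3351i)·(-0.0179-0.0942i)  (-0.7401+0.0000i)·(-0.4694+0.0000i)  (-0.3374+0.3351i)·(+0.0179-0.0942i)
Y_1^0(R⁻¹ n̂) = +0.398479+0.000000i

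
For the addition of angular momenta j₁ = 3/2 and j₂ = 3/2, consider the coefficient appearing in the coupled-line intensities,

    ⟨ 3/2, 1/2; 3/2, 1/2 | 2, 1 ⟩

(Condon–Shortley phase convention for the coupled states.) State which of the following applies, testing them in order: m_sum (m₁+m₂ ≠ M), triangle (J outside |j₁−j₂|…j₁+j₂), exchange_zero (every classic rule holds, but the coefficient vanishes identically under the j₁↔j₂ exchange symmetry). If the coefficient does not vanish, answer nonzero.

m-sum: m₁+m₂ = 1/2+1/2 = 1, M = 1  ✓
triangle: |j₁−j₂| = 0 ≤ J = 2 ≤ j₁+j₂ = 3  ✓
exchange: j₁=j₂ and m₁=m₂, and (−1)^(j₁+j₂−J) = (−1)^1 = −1 forces ⟨j₁m₁;j₂m₂|JM⟩ = −⟨j₂m₂;j₁m₁|JM⟩ = −⟨j₁m₁;j₂m₂|JM⟩ ⇒ the coefficient vanishes identically
Racah sum check: Σ_k collapses to 0 ⇒ CG = 0

exchange_zero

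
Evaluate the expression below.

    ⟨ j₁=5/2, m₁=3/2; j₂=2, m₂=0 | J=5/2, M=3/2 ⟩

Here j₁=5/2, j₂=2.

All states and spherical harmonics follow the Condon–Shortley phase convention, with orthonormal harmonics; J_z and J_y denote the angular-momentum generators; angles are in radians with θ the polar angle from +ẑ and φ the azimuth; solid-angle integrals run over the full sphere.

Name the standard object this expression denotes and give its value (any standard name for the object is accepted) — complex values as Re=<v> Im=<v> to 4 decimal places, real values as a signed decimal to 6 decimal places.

Clebsch–Gordan coefficient, −√(1/70) ≈ -0.119523

This is a Clebsch–Gordan (vector-coupling) coefficient.
√[6·2!3!2!/8! · 4!1!2!2!4!1!] = √(288/35)
  +(−1)^0/∏(0,2,1,2,2,0)! = 1/8  (running 1/8)
  +(−1)^1/∏(1,1,0,1,3,1)! = -1/6  (running -1/24)
⟨..|..⟩ = √(288/35)·(-1/24) = -0.119523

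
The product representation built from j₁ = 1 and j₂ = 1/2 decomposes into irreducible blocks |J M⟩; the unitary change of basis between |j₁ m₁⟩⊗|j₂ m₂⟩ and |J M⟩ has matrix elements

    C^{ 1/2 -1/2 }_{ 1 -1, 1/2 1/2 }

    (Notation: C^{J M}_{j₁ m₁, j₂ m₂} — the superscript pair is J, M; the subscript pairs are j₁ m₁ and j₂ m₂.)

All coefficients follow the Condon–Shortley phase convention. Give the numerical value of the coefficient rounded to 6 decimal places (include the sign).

√[2·1!1!0!/3! · 0!2!1!0!0!1!] = √(2/3)
  +(−1)^1/∏(1,0,1,0,0,0)! = -1  (running -1)
⟨..|..⟩ = √(2/3)·(-1) = -0.816497

−√(2/3) = -0.816497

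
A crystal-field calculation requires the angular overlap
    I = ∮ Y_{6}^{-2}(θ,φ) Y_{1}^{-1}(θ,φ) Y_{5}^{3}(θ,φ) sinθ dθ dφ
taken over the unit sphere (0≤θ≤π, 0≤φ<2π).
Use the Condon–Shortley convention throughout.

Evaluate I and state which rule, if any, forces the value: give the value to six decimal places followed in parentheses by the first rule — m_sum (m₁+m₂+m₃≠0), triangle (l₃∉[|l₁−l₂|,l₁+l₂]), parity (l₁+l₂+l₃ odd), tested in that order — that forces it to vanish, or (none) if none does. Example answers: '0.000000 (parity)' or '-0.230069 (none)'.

0.100084 (none)

Checks pass: Σm=0; 12 even; l₃=5∈[5,7].
(2·6+1)(2·1+1)(2·5+1) = 429
Δ: 2! 10! 0! / 13! → 1/858
sum: t=1:−1/14400 = -1/14400
3j²(6 1 5; 0 0 0) = Δ·Π!·Σ² = 6/143  (sign +1)
sum: t=0:+1/161280 = 1/161280
3j²(6 1 5; -2 -1 3) = Δ·Π!·Σ² = 1/143  (sign +1)
combine: 4πI² = 429·6/143·1/143 = 18/143
take √, sign +1: I = 0.10008369
No selection rule forces the value: the integral is nonzero (none).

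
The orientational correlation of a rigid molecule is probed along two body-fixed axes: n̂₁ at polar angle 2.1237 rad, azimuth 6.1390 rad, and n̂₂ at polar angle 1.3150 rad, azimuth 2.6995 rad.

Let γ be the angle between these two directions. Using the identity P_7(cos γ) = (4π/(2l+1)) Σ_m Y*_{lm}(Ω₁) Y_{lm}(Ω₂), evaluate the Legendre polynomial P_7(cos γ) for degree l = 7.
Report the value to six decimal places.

0.271786

Term-by-term m-sum for l=7 (normalisation 4π/15 = 0.837758):
  [-7]  conj(Y_{7,-7})(Ω₁) = +0.086061-0.136813i ; Y_{7,-7}(Ω₂) = +0.396245-0.018615i ; Δ = +0.031554-0.055814i
  [-6]  conj(Y_{7,-6})(Ω₁) = -0.242044+0.284072i ; Y_{7,-6}(Ω₂) = -0.342669+0.182352i ; Δ = +0.031140-0.141480i
  [-5]  conj(Y_{7,-5})(Ω₁) = +0.318056-0.279479i ; Y_{7,-5}(Ω₂) = -0.031147+0.041862i ; Δ = +0.001793+0.022019i
  [-4]  conj(Y_{7,-4})(Ω₁) = -0.099172+0.064513i ; Y_{7,-4}(Ω₂) = +0.069217-0.345763i ; Δ = +0.015442+0.038755i
  [-3]  conj(Y_{7,-3})(Ω₁) = -0.267764+0.123631i ; Y_{7,-3}(Ω₂) = +0.015500+0.062120i ; Δ = -0.011830-0.014717i
  [-2]  conj(Y_{7,-2})(Ω₁) = +0.254458-0.075482i ; Y_{7,-2}(Ω₂) = +0.200687+0.244844i ; Δ = +0.069548+0.047154i
  [-1]  conj(Y_{7,-1})(Ω₁) = +0.192618-0.027967i ; Y_{7,-1}(Ω₂) = -0.096419-0.045639i ; Δ = -0.019848-0.006094i
  [+0]  conj(Y_{7,0})(Ω₁) = -0.292736-0.000000i ; Y_{7,0}(Ω₂) = -0.303421+0.000000i ; Δ = +0.088822+0.000000i
  [+1]  conj(Y_{7,1})(Ω₁) = -0.192618-0.027967i ; Y_{7,1}(Ω₂) = +0.096419-0.045639i ; Δ = -0.019848+0.006094i
  [+2]  conj(Y_{7,2})(Ω₁) = +0.254458+0.075482i ; Y_{7,2}(Ω₂) = +0.200687-0.244844i ; Δ = +0.069548-0.047154i
  [+3]  conj(Y_{7,3})(Ω₁) = +0.267764+0.123631i ; Y_{7,3}(Ω₂) = -0.015500+0.062120i ; Δ = -0.011830+0.014717i
  [+4]  conj(Y_{7,4})(Ω₁) = -0.099172-0.064513i ; Y_{7,4}(Ω₂) = +0.069217+0.345763i ; Δ = +0.015442-0.038755i
  [+5]  conj(Y_{7,5})(Ω₁) = -0.318056-0.279479i ; Y_{7,5}(Ω₂) = +0.031147+0.041862i ; Δ = +0.001793-0.022019i
  [+6]  conj(Y_{7,6})(Ω₁) = -0.242044-0.284072i ; Y_{7,6}(Ω₂) = -0.342669-0.182352i ; Δ = +0.031140+0.141480i
  [+7]  conj(Y_{7,7})(Ω₁) = -0.086061-0.136813i ; Y_{7,7}(Ω₂) = -0.396245-0.018615i ; Δ = +0.031554+0.055814i
Accumulated sum +0.324420+0.000000i; after 4π/(2l+1) scaling, +0.271786+0.000000i ⇒ P_7 = 0.271786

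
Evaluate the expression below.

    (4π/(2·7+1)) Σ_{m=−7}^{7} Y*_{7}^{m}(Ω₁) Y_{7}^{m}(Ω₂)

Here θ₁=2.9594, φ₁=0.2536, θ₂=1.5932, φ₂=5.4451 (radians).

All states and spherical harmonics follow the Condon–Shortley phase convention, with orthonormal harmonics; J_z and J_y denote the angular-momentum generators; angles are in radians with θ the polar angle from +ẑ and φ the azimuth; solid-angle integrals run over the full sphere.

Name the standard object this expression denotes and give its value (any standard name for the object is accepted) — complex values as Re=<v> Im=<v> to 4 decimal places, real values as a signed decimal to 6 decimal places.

Legendre polynomial (addition theorem), -0.208280

This sum is the spherical-harmonic addition theorem: it equals the Legendre polynomial P_l(cos γ) of the angle γ between the two directions.
Summing Y*_{l m}(θ₁,φ₁)·Y_{l m}(θ₂,φ₂) over m ∈ [−7, 7]; prefactor 4π/(2·7+1) = 0.837758:
  m=-7: Y*=-0.000001+0.000003i  Y=+0.456471-0.201982i  product +0.000000+0.000002i
  m=-6: Y*=-0.000003-0.000065i  Y=-0.013011+0.039776i  product +0.000003+0.000001i
  m=-5: Y*=+0.000247+0.000791i  Y=+0.181523+0.315598i  product -0.000205+0.000222i
  m=-4: Y*=-0.003932-0.006323i  Y=-0.048075-0.010284i  product +0.000124+0.000344i
  m=-3: Y*=+0.034761+0.033091i  Y=-0.265540+0.192528i  product -0.015601-0.002095i
  m=-2: Y*=-0.187108-0.103973i  Y=+0.005507-0.052064i  product -0.006444+0.009169i
  m=-1: Y*=+0.567502+0.147085i  Y=-0.210681-0.234139i  product -0.085123-0.163862i
  m=+0: Y*=-0.640249-0.000000i  Y=+0.053298+0.000000i  product -0.034124-0.000000i
  m=+1: Y*=-0.567502+0.147085i  Y=+0.210681-0.234139i  product -0.085123+0.163862i
  m=+2: Y*=-0.187108+0.103973i  Y=+0.005507+0.052064i  product -0.006444-0.009169i
  m=+3: Y*=-0.034761+0.033091i  Y=+0.265540+0.192528i  product -0.015601+0.002095i
  m=+4: Y*=-0.003932+0.006323i  Y=-0.048075+0.010284i  product +0.000124-0.000344i
  m=+5: Y*=-0.000247+0.000791i  Y=-0.181523+0.315598i  product -0.000205-0.000222i
  m=+6: Y*=-0.000003+0.000065i  Y=-0.013011-0.039776i  product +0.000003-0.000001i
  m=+7: Y*=+0.000001+0.000003i  Y=-0.456471-0.201982i  product +0.000000-0.000002i
Total Σ_m = -0.248616+0.000000i. Multiply by 0.837758: -0.208280+0.000000i. P_7(cos γ) = -0.208280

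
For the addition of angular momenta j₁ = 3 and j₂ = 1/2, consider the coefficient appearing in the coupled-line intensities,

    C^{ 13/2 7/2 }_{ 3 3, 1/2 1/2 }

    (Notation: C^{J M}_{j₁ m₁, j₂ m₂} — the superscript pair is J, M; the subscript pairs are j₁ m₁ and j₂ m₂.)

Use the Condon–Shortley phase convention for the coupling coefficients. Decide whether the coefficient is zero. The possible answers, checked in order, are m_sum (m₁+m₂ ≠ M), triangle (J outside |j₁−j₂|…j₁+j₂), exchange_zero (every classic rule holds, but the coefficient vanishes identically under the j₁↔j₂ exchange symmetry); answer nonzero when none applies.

m-sum: m₁+m₂ = 3+1/2 = 7/2, M = 7/2  ✓
triangle: need |j₁−j₂| ≤ J ≤ j₁+j₂, i.e. J ∈ [5/2, 7/2]; J = 13/2 is outside ✗ ⇒ coefficient is 0

triangle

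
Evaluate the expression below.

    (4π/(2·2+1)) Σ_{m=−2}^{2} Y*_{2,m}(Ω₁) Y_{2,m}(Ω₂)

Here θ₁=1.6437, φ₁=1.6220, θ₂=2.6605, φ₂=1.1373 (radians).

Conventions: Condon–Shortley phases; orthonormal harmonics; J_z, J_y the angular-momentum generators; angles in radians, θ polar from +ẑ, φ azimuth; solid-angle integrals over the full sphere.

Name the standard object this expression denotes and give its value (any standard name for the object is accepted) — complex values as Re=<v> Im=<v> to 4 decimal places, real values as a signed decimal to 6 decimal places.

This sum is the spherical-harmonic addition theorem: it equals the Legendre polynomial P_l(cos γ) of the angle γ between the two directions.
Expand P_2 via completeness: Σ_{m} conj(Y_{2,m}) at Ω₁ times Y_{2,m} at Ω₂ —
  m=-2: (-0.38221 - 0.03928j) × (-0.05353 - 0.06306j) = 0.01798 + 0.02621j  (running Σ = 0.01798 + 0.02621j)
  m=-1: (0.00287 - 0.05605j) × (-0.13312 + 0.28760j) = 0.01574 + 0.00829j  (running Σ = 0.03372 + 0.03449j)
  m=0: (-0.31037 + 0.00000j) × (0.42817 + 0.00000j) = -0.13289 + 0.00000j  (running Σ = -0.09917 + 0.03449j)
  m=1: (-0.00287 - 0.05605j) × (0.13312 + 0.28760j) = 0.01574 - 0.00829j  (running Σ = -0.08344 + 0.02621j)
  m=2: (-0.38221 + 0.03928j) × (-0.05353 + 0.06306j) = 0.01798 - 0.02621j  (running Σ = -0.06545 + 0.00000j)
Total Σ_m = -0.06545 + 0.00000j. Multiply by 2.513274: -0.16451 + 0.00000j. P_2(cos γ) = -0.164506

Legendre polynomial (addition theorem), -0.164506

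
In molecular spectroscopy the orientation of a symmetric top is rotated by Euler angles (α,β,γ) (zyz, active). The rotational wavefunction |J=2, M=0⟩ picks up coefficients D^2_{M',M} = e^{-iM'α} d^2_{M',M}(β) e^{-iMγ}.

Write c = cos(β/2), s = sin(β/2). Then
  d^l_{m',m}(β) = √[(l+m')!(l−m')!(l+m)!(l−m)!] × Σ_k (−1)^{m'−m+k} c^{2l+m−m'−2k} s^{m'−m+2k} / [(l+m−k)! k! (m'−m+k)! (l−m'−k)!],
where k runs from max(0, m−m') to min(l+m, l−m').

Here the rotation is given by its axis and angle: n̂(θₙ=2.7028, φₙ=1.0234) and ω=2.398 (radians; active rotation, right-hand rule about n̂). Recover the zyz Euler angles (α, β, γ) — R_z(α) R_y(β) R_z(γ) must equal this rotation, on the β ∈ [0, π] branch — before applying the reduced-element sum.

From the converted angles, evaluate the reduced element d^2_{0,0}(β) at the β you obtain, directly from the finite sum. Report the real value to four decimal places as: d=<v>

Axis–angle → zyz. n̂ = (sinθₙcosφₙ, sinθₙsinφₙ, cosθₙ) = (+0.221118, +0.362769, -0.905265), ω = 2.3980.
R = I cosω + sinω [n̂]ₓ + (1−cosω) n̂n̂ᵀ gives
  R = [-0.651161, +0.752064, -0.101933; -0.473551, -0.507576, -0.719803; -0.593076, -0.420437, +0.686654]
β = atan2(√(R₁₃²+R₂₃²), R₃₃) = 0.813921; α = atan2(R₂₃, R₁₃) mod 2π = 4.571712; γ = atan2(R₃₂, −R₃₁) mod 2π = 5.666505
d^2_{0,0}(β=0.8139) via the finite sum:
With c≡cos(β/2)=0.918328 and s≡sin(β/2)=0.395820, N=[2·2·2·2]^{1/2}=4.000000
The bounds max(0,m−m')=0 and min(l+m,l−m')=2 give 3 terms
  k=0: (−1)^0·4.0000/(4)·0.9183^4·0.3958^0 = +0.711200
  k=1: (−1)^1·4.0000/(1)·0.9183^2·0.3958^2 = -0.528507
  k=2: (−1)^2·4.0000/(4)·0.9183^0·0.3958^4 = +0.024546
d^2_{0,0}(0.8139) = +0.711200 -0.528507 +0.024546 = +0.207240

d=0.2072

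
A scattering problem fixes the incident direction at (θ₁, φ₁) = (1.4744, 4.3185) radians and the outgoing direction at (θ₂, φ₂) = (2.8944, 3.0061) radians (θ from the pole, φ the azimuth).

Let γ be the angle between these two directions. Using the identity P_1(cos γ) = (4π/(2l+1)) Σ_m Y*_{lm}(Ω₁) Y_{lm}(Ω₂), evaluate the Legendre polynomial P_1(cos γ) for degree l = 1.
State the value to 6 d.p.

Summing Y*_{l m}(θ₁,φ₁)·Y_{l m}(θ₂,φ₂) over m ∈ [−1, 1]; prefactor 4π/(2·1+1) = 4.188790:
  m=-1: (-0.131979, -0.317556) × (-0.083762, -0.011419) = (0.007429, 0.028106)  (running Σ = (0.007429, 0.028106))
  m=0: (0.047027, -0.000000) × (-0.473751, 0.000000) = (-0.022279, 0.000000)  (running Σ = (-0.014850, 0.028106))
  m=1: (0.131979, -0.317556) × (0.083762, -0.011419) = (0.007429, -0.028106)  (running Σ = (-0.007422, 0.000000))
Accumulated sum (-0.007422, 0.000000); after 4π/(2l+1) scaling, (-0.031088, 0.000000) ⇒ P_1 = -0.031088

-0.031088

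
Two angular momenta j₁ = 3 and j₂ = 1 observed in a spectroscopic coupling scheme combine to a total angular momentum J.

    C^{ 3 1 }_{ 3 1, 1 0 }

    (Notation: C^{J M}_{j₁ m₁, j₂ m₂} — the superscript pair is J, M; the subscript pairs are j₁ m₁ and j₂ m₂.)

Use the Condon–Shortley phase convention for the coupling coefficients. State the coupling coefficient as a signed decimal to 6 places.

√[7·1!5!1!/8! · 4!2!1!1!4!2!] = √(48)
  +(−1)^0/∏(0,1,2,1,3,0)! = 1/12  (running 1/12)
  +(−1)^1/∏(1,0,1,0,4,1)! = -1/24  (running 1/24)
⟨..|..⟩ = √(48)·(1/24) = +0.288675

+√(1/12) = +0.288675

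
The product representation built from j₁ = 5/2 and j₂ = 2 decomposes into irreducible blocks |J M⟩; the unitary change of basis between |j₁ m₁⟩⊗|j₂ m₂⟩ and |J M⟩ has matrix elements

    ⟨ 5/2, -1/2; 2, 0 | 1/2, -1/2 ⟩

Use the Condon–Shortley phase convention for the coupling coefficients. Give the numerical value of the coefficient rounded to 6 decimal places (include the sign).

triangle: 4!·1!·0!/6! = 24/720
(j±m)!: 2!·3!·2!·2!·0!·1! = 48
prefactor² = (2J+1)·Δ·N² = 16/5
  k=2: +1/(2!·2!·1!·0!·0!·0!) = 1/4
Σ = 1/4  ⇒  CG² = 16/5·(1/4)² = 1/5
CG = +√(1/5) = +0.447214

+√(1/5) ≈ +0.447214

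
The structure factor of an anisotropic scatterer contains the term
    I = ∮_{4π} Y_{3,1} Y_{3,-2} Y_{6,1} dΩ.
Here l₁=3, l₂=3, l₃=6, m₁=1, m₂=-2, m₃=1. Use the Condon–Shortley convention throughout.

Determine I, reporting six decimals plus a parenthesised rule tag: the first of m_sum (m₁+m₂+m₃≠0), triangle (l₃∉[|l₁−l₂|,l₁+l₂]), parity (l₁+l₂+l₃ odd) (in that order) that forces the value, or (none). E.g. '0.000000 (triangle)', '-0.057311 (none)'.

Checks pass: Σm=0; 12 even; l₃=6∈[0,6].
(2·3+1)(2·3+1)(2·6+1) = 637
Δ: 0! 6! 6! / 13! → 1/12012
sum: t=0:+1/1296 = 1/1296
3j²(3 3 6; 0 0 0) = Δ·Π!·Σ² = 100/3003  (sign +1)
sum: t=0:+1/5760 = 1/5760
3j²(3 3 6; 1 -2 1) = Δ·Π!·Σ² = 5/572  (sign -1)
combine: 4πI² = 637·100/3003·5/572 = 875/4719
take √, sign -1: I = -0.12147142
No selection rule forces the value: the integral is nonzero (none).

-0.121471 (none)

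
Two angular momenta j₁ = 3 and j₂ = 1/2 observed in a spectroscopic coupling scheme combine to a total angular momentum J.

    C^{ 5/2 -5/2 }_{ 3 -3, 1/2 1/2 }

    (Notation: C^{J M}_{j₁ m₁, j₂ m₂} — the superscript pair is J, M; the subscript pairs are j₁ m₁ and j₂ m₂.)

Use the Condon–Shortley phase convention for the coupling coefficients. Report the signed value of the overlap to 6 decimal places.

-0.925820

√[6·1!5!0!/7! · 0!6!1!0!0!5!] = √(86400/7)
  +(−1)^1/∏(1,0,5,0,0,0)! = -1/120  (running -1/120)
⟨..|..⟩ = √(86400/7)·(-1/120) = -0.925820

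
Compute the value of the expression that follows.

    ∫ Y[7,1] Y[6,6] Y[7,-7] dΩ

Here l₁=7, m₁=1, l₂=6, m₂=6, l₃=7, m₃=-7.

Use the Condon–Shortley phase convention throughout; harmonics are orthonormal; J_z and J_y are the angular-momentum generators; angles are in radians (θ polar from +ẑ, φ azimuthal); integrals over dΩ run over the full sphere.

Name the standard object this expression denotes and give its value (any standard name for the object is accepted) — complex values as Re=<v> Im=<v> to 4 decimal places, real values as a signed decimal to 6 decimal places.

Gaunt coefficient, +0.043668

This is a Gaunt coefficient — the integral of a triple product of spherical harmonics over the sphere.
Rules hold: Σm=0, L=20 even, 1≤7≤13.
N = 15·13·15 = 2925
Δ = 6!·8!·6!/21! = 1/2444321880
Racah Σ t=0..6: t=0:+1/2612736000 t=1:−1/20736000 t=2:+1/1658880 t=3:−1/746496 t=4:+1/1658880 t=5:−1/20736000 t=6:+1/2612736000 = -1/4354560
⇒ 3j(7 6 7; 0 0 0)² = 1000/138567, sgn +1
Racah Σ t=6..6: t=6:+1/20901888000 = 1/20901888000
⇒ 3j(7 6 7; 1 6 -7)² = 11/9690, sgn +1
4πI² = N·(3j₀)²·(3jₘ)² = 2500/104329
I = +1·√(0.0239627/4π) = 0.04366792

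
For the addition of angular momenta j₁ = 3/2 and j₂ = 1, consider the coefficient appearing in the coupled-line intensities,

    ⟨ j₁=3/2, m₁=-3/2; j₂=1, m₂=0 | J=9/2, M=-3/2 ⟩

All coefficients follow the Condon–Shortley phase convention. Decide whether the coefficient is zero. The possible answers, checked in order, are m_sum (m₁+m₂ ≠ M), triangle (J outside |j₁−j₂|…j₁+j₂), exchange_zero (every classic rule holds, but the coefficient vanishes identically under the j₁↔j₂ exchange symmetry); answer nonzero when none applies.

triangle

m-sum: m₁+m₂ = -3/2+0 = -3/2, M = -3/2  ✓
triangle: need |j₁−j₂| ≤ J ≤ j₁+j₂, i.e. J ∈ [1/2, 5/2]; J = 9/2 is outside ✗ ⇒ coefficient is 0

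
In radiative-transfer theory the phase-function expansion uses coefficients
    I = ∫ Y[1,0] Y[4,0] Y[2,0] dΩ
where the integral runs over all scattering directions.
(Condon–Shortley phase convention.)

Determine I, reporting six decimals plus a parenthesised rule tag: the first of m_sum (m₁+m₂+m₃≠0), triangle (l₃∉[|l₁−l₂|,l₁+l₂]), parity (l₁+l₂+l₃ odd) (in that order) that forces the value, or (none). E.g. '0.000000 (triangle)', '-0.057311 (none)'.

0.000000 (triangle)

triangle: need 3≤l₃≤5, have 2; I=0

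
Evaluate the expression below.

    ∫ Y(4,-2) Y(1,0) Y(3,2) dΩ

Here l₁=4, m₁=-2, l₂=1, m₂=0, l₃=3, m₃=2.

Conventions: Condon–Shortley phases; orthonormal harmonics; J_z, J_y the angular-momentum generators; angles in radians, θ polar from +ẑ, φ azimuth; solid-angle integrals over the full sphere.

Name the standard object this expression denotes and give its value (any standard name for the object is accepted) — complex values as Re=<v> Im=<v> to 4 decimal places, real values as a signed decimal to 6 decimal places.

This is a Gaunt coefficient — the integral of a triple product of spherical harmonics over the sphere.
Rules hold: Σm=0, L=8 even, 3≤3≤5.
N = 9·3·7 = 189
Δ = 2!·6!·0!/9! = 1/252
Racah Σ t=1..1: t=1:−1/36 = -1/36
⇒ 3j(4 1 3; 0 0 0)² = 4/63, sgn +1
Racah Σ t=1..1: t=1:−1/120 = -1/120
⇒ 3j(4 1 3; -2 0 2)² = 1/21, sgn +1
4πI² = N·(3j₀)²·(3jₘ)² = 4/7
I = +1·√(0.571429/4π) = 0.21324362

Gaunt coefficient, +0.213244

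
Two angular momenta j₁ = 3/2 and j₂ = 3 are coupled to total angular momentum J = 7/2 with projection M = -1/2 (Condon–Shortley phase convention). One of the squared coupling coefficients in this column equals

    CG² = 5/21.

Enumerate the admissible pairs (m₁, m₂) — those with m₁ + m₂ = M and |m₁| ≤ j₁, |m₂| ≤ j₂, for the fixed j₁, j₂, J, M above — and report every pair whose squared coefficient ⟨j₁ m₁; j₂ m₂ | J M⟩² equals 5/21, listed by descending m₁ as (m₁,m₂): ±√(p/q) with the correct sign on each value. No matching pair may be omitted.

(3/2,-2): +√(5/21)

Admissible pairs with m₁+m₂ = M = -1/2: (-3/2,1), (-1/2,0), (1/2,-1), (3/2,-2)
  (m₁,m₂)=(3/2,-2): CG² = 5/21, CG = +√(5/21)   ← matches the target
  (m₁,m₂)=(1/2,-1): CG² = 2/7, CG = +√(2/7)
  (m₁,m₂)=(-1/2,0): CG² = 2/21, CG = −√(2/21)
  (m₁,m₂)=(-3/2,1): CG² = 8/21, CG = −√(8/21)
Pairs with CG² = 5/21: (3/2,-2): +√(5/21)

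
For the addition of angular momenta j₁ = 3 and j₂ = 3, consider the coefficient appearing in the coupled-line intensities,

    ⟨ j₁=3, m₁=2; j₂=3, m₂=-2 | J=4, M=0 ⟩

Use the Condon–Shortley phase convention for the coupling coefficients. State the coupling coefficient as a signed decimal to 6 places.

√[9·2!4!4!/11! · 5!1!1!5!4!4!] = √(165888/77)
  +(−1)^0/∏(0,2,1,1,3,3)! = 1/72  (running 1/72)
  +(−1)^1/∏(1,1,0,0,4,4)! = -1/576  (running 7/576)
⟨..|..⟩ = √(165888/77)·(7/576) = +0.564076

+0.564076  (= +√(7/22))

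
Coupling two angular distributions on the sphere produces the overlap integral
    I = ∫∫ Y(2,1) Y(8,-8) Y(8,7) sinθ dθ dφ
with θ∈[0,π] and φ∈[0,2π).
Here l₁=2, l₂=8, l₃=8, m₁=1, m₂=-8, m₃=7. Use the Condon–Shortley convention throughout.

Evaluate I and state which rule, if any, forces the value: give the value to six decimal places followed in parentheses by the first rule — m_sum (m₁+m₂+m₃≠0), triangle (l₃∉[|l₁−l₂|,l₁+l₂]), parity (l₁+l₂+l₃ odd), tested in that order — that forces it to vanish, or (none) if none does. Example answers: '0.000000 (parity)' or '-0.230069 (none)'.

0.162642 (none)

Checks pass: Σm=0; 18 even; l₃=8∈[6,10].
(2·2+1)(2·8+1)(2·8+1) = 1445
Δ: 2! 2! 14! / 19! → 1/348840
sum: t=0:+1/116121600 t=1:−1/25401600 t=2:+1/116121600 = -1/45158400
3j²(2 8 8; 0 0 0) = Δ·Π!·Σ² = 24/1615  (sign -1)
sum: t=0:+1/174356582400 = 1/174356582400
3j²(2 8 8; 1 -8 7) = Δ·Π!·Σ² = 5/323  (sign -1)
combine: 4πI² = 1445·24/1615·5/323 = 120/361
take √, sign +1: I = 0.16264177
No selection rule forces the value: the integral is nonzero (none).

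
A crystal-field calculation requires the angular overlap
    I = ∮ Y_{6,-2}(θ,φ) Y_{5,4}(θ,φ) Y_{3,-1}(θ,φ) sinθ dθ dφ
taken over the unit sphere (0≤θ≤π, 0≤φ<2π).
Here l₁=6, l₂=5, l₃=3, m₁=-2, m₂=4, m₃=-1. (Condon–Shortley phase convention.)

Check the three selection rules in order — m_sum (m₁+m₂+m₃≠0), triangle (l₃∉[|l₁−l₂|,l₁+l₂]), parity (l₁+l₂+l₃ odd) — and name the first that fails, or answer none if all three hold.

m_sum

m₁+m₂+m₃ = -2 + 4 − 1 = 1  ✗
triangle: |6−5|=1 ≤ l₃=3 ≤ 6+5=11
parity: l₁+l₂+l₃ = 14 is even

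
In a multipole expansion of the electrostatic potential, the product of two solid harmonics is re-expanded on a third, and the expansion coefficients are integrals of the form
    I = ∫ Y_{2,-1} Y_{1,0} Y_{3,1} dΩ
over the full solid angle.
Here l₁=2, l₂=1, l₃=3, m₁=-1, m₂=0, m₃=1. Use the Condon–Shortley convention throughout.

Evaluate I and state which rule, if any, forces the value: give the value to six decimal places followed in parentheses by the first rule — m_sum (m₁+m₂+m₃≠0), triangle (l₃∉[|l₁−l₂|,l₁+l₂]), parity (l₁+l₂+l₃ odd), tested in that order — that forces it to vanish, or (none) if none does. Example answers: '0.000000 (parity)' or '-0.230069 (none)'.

Rules hold: Σm=0, L=6 even, 1≤3≤3.
N = 5·3·7 = 105
Δ = 0!·4!·2!/7! = 1/105
Racah Σ t=0..0: t=0:+1/4 = 1/4
⇒ 3j(2 1 3; 0 0 0)² = 3/35, sgn -1
Racah Σ t=0..0: t=0:+1/6 = 1/6
⇒ 3j(2 1 3; -1 0 1)² = 8/105, sgn +1
4πI² = N·(3j₀)²·(3jₘ)² = 24/35
I = -1·√(0.685714/4π) = -0.23359668
No selection rule forces the value: the integral is nonzero (none).

-0.233597 (none)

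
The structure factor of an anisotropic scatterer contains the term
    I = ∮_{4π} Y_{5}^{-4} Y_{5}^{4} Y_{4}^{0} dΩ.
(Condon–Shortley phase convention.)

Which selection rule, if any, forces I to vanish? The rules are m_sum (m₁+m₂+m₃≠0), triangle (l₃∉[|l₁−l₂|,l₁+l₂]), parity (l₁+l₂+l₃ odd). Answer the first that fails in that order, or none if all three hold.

none

Σmᵢ = 0  ✓
l₃∈[|l₁−l₂|,l₁+l₂]=[0,10], have l₃=4  ✓
Σlᵢ = 14 ⇒ even  ✓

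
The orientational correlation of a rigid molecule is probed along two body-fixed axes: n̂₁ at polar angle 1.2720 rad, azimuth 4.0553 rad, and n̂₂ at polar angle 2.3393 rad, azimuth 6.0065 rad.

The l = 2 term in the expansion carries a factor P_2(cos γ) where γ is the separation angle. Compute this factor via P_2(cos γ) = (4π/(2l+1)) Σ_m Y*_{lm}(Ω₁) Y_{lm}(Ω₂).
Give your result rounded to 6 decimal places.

-0.182986

Summing Y*_{l m}(θ₁,φ₁)·Y_{l m}(θ₂,φ₂) over m ∈ [−2, 2]; prefactor 4π/(2·2+1) = 2.513274:
  m=-2: Y*=-0.089545+0.341249i  Y=+0.169864+0.104934i  product -0.051019+0.048570i
  m=-1: Y*=-0.132754-0.172083i  Y=-0.371371-0.105458i  product +0.031153+0.077906i
  m=+0: Y*=-0.233402-0.000000i  Y=+0.141714+0.000000i  product -0.033076-0.000000i
  m=+1: Y*=+0.132754-0.172083i  Y=+0.371371-0.105458i  product +0.031153-0.077906i
  m=+2: Y*=-0.089545-0.341249i  Y=+0.169864-0.104934i  product -0.051019-0.048570i
Accumulated sum -0.072808-0.000000i; after 4π/(2l+1) scaling, -0.182986-0.000000i ⇒ P_2 = -0.182986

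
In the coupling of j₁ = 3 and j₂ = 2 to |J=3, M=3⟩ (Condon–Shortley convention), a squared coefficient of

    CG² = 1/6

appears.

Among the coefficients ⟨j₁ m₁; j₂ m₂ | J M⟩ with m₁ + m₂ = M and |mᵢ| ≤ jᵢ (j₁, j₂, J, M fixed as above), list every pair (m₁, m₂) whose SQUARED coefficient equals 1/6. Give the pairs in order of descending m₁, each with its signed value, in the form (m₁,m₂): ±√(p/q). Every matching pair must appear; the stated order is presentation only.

Admissible pairs with m₁+m₂ = M = 3: (1,2), (2,1), (3,0)
  (m₁,m₂)=(3,0): CG² = 5/12, CG = +√(5/12)
  (m₁,m₂)=(2,1): CG² = 5/12, CG = −√(5/12)
  (m₁,m₂)=(1,2): CG² = 1/6, CG = +√(1/6)   ← matches the target
Pairs with CG² = 1/6: (1,2): +√(1/6)

(1,2): +√(1/6)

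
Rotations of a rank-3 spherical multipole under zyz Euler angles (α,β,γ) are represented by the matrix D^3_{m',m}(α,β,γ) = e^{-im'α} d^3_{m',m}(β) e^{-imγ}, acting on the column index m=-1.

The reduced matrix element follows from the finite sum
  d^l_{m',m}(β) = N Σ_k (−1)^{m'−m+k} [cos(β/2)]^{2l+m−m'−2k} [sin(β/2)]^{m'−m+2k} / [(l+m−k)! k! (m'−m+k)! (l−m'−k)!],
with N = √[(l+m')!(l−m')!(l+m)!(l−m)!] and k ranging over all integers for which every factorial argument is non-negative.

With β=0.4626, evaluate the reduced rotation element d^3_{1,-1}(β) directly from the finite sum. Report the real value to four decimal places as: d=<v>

d^3_{1,-1}(β=0.4626) via the finite sum:
With c≡cos(β/2)=0.973369 and s≡sin(β/2)=0.229243, N=[24·2·2·24]^{1/2}=48.000000
k: max(0,(-1)−(1))=0 … min(3+(-1),3−(1))=2
  k=0: (−1)^2·48.0000/(8)·0.9734^4·0.2292^2 = +0.283044
  k=1: (−1)^3·48.0000/(6)·0.9734^2·0.2292^4 = -0.020933
  k=2: (−1)^4·48.0000/(48)·0.9734^0·0.2292^6 = +0.000145
d^3_{1,-1}(0.4626) = +0.283044 -0.020933 +0.000145 = +0.262256

d=0.2623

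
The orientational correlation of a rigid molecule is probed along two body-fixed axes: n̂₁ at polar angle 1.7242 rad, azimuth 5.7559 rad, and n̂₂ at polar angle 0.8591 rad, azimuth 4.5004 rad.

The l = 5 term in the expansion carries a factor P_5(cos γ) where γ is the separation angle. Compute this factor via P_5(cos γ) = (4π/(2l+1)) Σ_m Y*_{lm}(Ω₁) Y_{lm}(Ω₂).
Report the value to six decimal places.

Addition theorem: P_5(cos γ) = (4π/11) Σ_m Y*_{lm}(Ω₁) Y_{lm}(Ω₂), m = −5…5:
  [-5]  conj(Y_{5,-5})(Ω₁) = -0.382865-0.211735i ; Y_{5,-5}(Ω₂) = -0.100817+0.056505i ; Δ = +0.050563-0.000287i
  [-4]  conj(Y_{5,-4})(Ω₁) = +0.109680+0.183663i ; Y_{5,-4}(Ω₂) = +0.208518+0.236387i ; Δ = -0.020545+0.064224i
  [-3]  conj(Y_{5,-3})(Ω₁) = +0.002917+0.263718i ; Y_{5,-3}(Ω₂) = +0.253317-0.343111i ; Δ = +0.091223+0.065803i
  [-2]  conj(Y_{5,-2})(Ω₁) = +0.116097-0.204553i ; Y_{5,-2}(Ω₂) = -0.161811-0.073034i ; Δ = -0.033725+0.024620i
  [-1]  conj(Y_{5,-1})(Ω₁) = +0.187249-0.109031i ; Y_{5,-1}(Ω₂) = +0.058726-0.272861i ; Δ = -0.018754-0.057496i
  [+0]  conj(Y_{5,0})(Ω₁) = -0.239461-0.000000i ; Y_{5,0}(Ω₂) = -0.259411+0.000000i ; Δ = +0.062119+0.000000i
  [+1]  conj(Y_{5,1})(Ω₁) = -0.187249-0.109031i ; Y_{5,1}(Ω₂) = -0.058726-0.272861i ; Δ = -0.018754+0.057496i
  [+2]  conj(Y_{5,2})(Ω₁) = +0.116097+0.204553i ; Y_{5,2}(Ω₂) = -0.161811+0.073034i ; Δ = -0.033725-0.024620i
  [+3]  conj(Y_{5,3})(Ω₁) = -0.002917+0.263718i ; Y_{5,3}(Ω₂) = -0.253317-0.343111i ; Δ = +0.091223-0.065803i
  [+4]  conj(Y_{5,4})(Ω₁) = +0.109680-0.183663i ; Y_{5,4}(Ω₂) = +0.208518-0.236387i ; Δ = -0.020545-0.064224i
  [+5]  conj(Y_{5,5})(Ω₁) = +0.382865-0.211735i ; Y_{5,5}(Ω₂) = +0.100817+0.056505i ; Δ = +0.050563+0.000287i
Total Σ_m = +0.199644+0.000000i. Multiply by 1.142397: +0.228073+0.000000i. P_5(cos γ) = 0.228073

0.228073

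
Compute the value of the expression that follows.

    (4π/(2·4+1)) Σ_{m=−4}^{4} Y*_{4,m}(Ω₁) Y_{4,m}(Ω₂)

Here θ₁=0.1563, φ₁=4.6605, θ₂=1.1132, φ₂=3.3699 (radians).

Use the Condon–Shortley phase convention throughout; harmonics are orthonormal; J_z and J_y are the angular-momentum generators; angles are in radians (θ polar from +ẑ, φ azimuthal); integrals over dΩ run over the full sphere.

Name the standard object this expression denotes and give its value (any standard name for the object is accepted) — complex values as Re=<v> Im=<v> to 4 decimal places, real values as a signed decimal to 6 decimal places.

Legendre polynomial (addition theorem), -0.248422

This sum is the spherical-harmonic addition theorem: it equals the Legendre polynomial P_l(cos γ) of the angle γ between the two directions.
Expand P_4 via completeness: Σ_{m} conj(Y_{4,m}) at Ω₁ times Y_{4,m} at Ω₂ —
  m=-4: Y*=(0.000254, -0.000054)  Y=(0.175194, -0.226873)  product (0.000032, -0.000067)
  m=-3: Y*=(0.000723, 0.004607)  Y=(-0.309215, 0.252577)  product (-0.001387, -0.001242)
  m=-2: Y*=(-0.047007, 0.004896)  Y=(0.088508, -0.043479)  product (-0.003948, 0.002477)
  m=-1: Y*=(-0.014452, -0.278267)  Y=(0.298381, -0.069332)  product (-0.023605, -0.082028)
  m=+0: Y*=(0.745925, -0.000000)  Y=(-0.161015, 0.000000)  product (-0.120105, 0.000000)
  m=+1: Y*=(0.014452, -0.278267)  Y=(-0.298381, -0.069332)  product (-0.023605, 0.082028)
  m=+2: Y*=(-0.047007, -0.004896)  Y=(0.088508, 0.043479)  product (-0.003948, -0.002477)
  m=+3: Y*=(-0.000723, 0.004607)  Y=(0.309215, 0.252577)  product (-0.001387, 0.001242)
  m=+4: Y*=(0.000254, 0.000054)  Y=(0.175194, 0.226873)  product (0.000032, 0.000067)
Total Σ_m = (-0.177919, -0.000000). Multiply by 1.396263: (-0.248422, -0.000000). P_4(cos γ) = -0.248422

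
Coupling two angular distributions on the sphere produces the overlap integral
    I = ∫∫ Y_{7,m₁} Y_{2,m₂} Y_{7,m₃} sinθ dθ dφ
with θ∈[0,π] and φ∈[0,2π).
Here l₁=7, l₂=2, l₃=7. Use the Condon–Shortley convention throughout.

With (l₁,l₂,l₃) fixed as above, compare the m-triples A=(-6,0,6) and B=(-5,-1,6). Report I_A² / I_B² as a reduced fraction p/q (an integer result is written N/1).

l's match ⇒ only the (l;m) 3-j factors differ between A and B.
A: triangle coeff Δ(7,2,7) = 1/185640; Σ_t [1,2]: t=1:−1/479001600 t=2:+1/159667200 = 1/239500800; (3j)²=26/1785 [(7 2 7; -6 0 6)], sign=-1
B: triangle coeff Δ(7,2,7) = 1/185640; Σ_t [0,1]: t=0:+1/958003200 t=1:−1/79833600 = -1/87091200; (3j)²=121/4760 [(7 2 7; -5 -1 6)], sign=+1
I_A²/I_B² = (26/1785)/(121/4760) = 208/363

208/363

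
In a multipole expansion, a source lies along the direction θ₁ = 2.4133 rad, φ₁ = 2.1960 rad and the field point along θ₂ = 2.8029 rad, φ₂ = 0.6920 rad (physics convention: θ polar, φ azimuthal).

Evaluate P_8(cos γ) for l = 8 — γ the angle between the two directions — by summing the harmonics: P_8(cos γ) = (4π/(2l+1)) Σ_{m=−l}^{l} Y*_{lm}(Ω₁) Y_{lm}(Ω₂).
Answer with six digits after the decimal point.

0.279667

Addition theorem: P_8(cos γ) = (4π/17) Σ_m Y*_{lm}(Ω₁) Y_{lm}(Ω₂), m = −8…8:
  [-8]  conj(Y_{8,-8})(Ω₁) = (0.005663, -0.019030) ; Y_{8,-8}(Ω₂) = (0.000056, 0.000052) ; Δ = (0.000001, -0.000001)
  [-7]  conj(Y_{8,-7})(Ω₁) = (0.084070, -0.029357) ; Y_{8,-7}(Ω₂) = (-0.000114, -0.000862) ; Δ = (-0.000035, -0.000069)
  [-6]  conj(Y_{8,-6})(Ω₁) = (0.197351, 0.137824) ; Y_{8,-6}(Ω₂) = (-0.003323, 0.005295) ; Δ = (-0.001385, 0.000587)
  [-5]  conj(Y_{8,-5})(Ω₁) = (0.006611, 0.424454) ; Y_{8,-5}(Ω₂) = (0.030508, -0.010056) ; Δ = (0.004470, 0.012883)
  [-4]  conj(Y_{8,-4})(Ω₁) = (-0.355715, 0.265276) ; Y_{8,-4}(Ω₂) = (-0.112504, -0.044102) ; Δ = (0.051719, -0.014157)
  [-3]  conj(Y_{8,-3})(Ω₁) = (-0.113204, -0.035616) ; Y_{8,-3}(Ω₂) = (0.156995, 0.283856) ; Δ = (-0.007663, -0.037725)
  [-2]  conj(Y_{8,-2})(Ω₁) = (0.102295, 0.308284) ; Y_{8,-2}(Ω₂) = (0.104902, -0.555038) ; Δ = (0.181840, -0.024438)
  [-1]  conj(Y_{8,-1})(Ω₁) = (-0.169349, 0.234622) ; Y_{8,-1}(Ω₂) = (-0.347759, 0.288189) ; Δ = (-0.008723, -0.130397)
  [+0]  conj(Y_{8,0})(Ω₁) = (0.243797, -0.000000) ; Y_{8,0}(Ω₂) = (-0.254763, 0.000000) ; Δ = (-0.062110, 0.000000)
  [+1]  conj(Y_{8,1})(Ω₁) = (0.169349, 0.234622) ; Y_{8,1}(Ω₂) = (0.347759, 0.288189) ; Δ = (-0.008723, 0.130397)
  [+2]  conj(Y_{8,2})(Ω₁) = (0.102295, -0.308284) ; Y_{8,2}(Ω₂) = (0.104902, 0.555038) ; Δ = (0.181840, 0.024438)
  [+3]  conj(Y_{8,3})(Ω₁) = (0.113204, -0.035616) ; Y_{8,3}(Ω₂) = (-0.156995, 0.283856) ; Δ = (-0.007663, 0.037725)
  [+4]  conj(Y_{8,4})(Ω₁) = (-0.355715, -0.265276) ; Y_{8,4}(Ω₂) = (-0.112504, 0.044102) ; Δ = (0.051719, 0.014157)
  [+5]  conj(Y_{8,5})(Ω₁) = (-0.006611, 0.424454) ; Y_{8,5}(Ω₂) = (-0.030508, -0.010056) ; Δ = (0.004470, -0.012883)
  [+6]  conj(Y_{8,6})(Ω₁) = (0.197351, -0.137824) ; Y_{8,6}(Ω₂) = (-0.003323, -0.005295) ; Δ = (-0.001385, -0.000587)
  [+7]  conj(Y_{8,7})(Ω₁) = (-0.084070, -0.029357) ; Y_{8,7}(Ω₂) = (0.000114, -0.000862) ; Δ = (-0.000035, 0.000069)
  [+8]  conj(Y_{8,8})(Ω₁) = (0.005663, 0.019030) ; Y_{8,8}(Ω₂) = (0.000056, -0.000052) ; Δ = (0.000001, 0.000001)
Total Σ_m = (0.378339, 0.000000). Multiply by 0.739198: (0.279667, 0.000000). P_8(cos γ) = 0.279667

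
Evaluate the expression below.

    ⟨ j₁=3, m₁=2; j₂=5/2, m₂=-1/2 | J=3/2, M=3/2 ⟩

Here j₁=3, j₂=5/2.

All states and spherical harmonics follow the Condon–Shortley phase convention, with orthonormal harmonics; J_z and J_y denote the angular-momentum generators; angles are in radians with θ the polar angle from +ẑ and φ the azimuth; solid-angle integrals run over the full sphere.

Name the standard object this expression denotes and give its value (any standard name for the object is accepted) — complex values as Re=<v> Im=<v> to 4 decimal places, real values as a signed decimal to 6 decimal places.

This is a Clebsch–Gordan (vector-coupling) coefficient.
√[4·4!2!1!/8! · 5!1!2!3!3!0!] = √(288/7)
  +(−1)^1/∏(1,3,0,1,2,0)! = -1/12  (running -1/12)
⟨..|..⟩ = √(288/7)·(-1/12) = -0.534522

Clebsch–Gordan coefficient, −√(2/7) ≈ -0.534522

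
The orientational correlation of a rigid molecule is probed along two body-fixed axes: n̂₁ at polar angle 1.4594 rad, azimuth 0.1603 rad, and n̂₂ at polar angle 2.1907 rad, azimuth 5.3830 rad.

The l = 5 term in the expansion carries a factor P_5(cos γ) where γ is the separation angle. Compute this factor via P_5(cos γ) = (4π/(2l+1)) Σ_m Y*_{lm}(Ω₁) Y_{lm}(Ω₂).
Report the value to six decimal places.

Addition theorem: P_5(cos γ) = (4π/11) Σ_m Y*_{lm}(Ω₁) Y_{lm}(Ω₂), m = −5…5:
  m=-5: (+0.312982+0.323227i) × (-0.034800-0.162108i) = +0.041506-0.061985i  (running Σ = +0.041506-0.061985i)
  m=-4: (+0.127541+0.095198i) × (+0.335475+0.165855i) = +0.026998+0.053090i  (running Σ = +0.068504-0.008895i)
  m=-3: (-0.267557-0.139599i) × (-0.343723+0.162254i) = +0.114616+0.004571i  (running Σ = +0.183120-0.004324i)
  m=-2: (-0.170045-0.056464i) × (+0.001860-0.007960i) = -0.000766+0.001249i  (running Σ = +0.182354-0.003075i)
  m=-1: (+0.260861+0.042178i) × (-0.215952-0.272237i) = -0.044851-0.080124i  (running Σ = +0.137503-0.083200i)
  m=0: (+0.183892-0.000000i) × (+0.098463+0.000000i) = +0.018107+0.000000i  (running Σ = +0.155610-0.083200i)
  m=1: (-0.260861+0.042178i) × (+0.215952-0.272237i) = -0.044851+0.080124i  (running Σ = +0.110759-0.003075i)
  m=2: (-0.170045+0.056464i) × (+0.001860+0.007960i) = -0.000766-0.001249i  (running Σ = +0.109993-0.004324i)
  m=3: (+0.267557-0.139599i) × (+0.343723+0.162254i) = +0.114616-0.004571i  (running Σ = +0.224609-0.008895i)
  m=4: (+0.127541-0.095198i) × (+0.335475-0.165855i) = +0.026998-0.053090i  (running Σ = +0.251607-0.061985i)
  m=5: (-0.312982+0.323227i) × (+0.034800-0.162108i) = +0.041506+0.061985i  (running Σ = +0.293113+0.000000i)
Accumulated sum +0.293113+0.000000i; after 4π/(2l+1) scaling, +0.334851+0.000000i ⇒ P_5 = 0.334851

0.334851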